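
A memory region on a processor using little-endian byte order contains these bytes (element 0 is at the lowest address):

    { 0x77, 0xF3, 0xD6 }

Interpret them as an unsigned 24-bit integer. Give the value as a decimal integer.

14087031

Little-endian: lowest address holds the least-significant byte.
Reassemble most-significant byte first: D6 F3 77 → 0xD6F377.
0xD6F377 = 14087031.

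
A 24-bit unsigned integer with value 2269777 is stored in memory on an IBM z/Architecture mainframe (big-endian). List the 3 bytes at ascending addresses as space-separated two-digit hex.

22 A2 51

2269777 in hexadecimal, padded to 24 bits, is 0x22A251.
Split into bytes (most-significant first): 22 A2 51.
Big-endian: lowest address holds the most-significant byte.
So the memory order matches the most-significant-first order: 22 A2 51.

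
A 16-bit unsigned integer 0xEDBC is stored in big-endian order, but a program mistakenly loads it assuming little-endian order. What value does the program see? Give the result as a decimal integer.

Stored big-endian, the bytes at ascending addresses are ED BC.
Read back as little-endian, the first byte is least significant, giving 0xBCED.
0xBCED = 48365.

48365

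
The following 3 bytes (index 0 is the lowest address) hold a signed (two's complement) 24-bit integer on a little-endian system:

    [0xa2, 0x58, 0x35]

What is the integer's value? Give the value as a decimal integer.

Little-endian stores the least-significant byte at the lowest address.
Reassemble most-significant byte first: 35 58 A2 → 0x3558A2.
0x3558A2 = 3496098.

3496098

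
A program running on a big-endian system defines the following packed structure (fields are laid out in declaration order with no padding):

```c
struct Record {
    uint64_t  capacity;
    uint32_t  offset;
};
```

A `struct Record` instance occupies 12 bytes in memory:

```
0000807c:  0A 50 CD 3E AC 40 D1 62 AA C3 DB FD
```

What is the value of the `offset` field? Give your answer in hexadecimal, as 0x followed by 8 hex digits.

0xAAC3DBFD

`offset` follows `capacity` (8 bytes), so it starts at byte offset 8 and occupies 4 bytes.
Bytes at offsets 8..11: AA C3 DB FD.
In big-endian order the high byte comes first in memory.
The bytes are already most-significant first: 0xAAC3DBFD.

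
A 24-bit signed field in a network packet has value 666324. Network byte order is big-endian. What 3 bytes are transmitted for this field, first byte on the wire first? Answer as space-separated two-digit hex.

666324 in hexadecimal, padded to 24 bits, is 0x0A2AD4.
Split into bytes (most-significant first): 0A 2A D4.
Big-endian stores the most-significant byte at the lowest address.
So the memory order matches the most-significant-first order: 0A 2A D4.

0A 2A D4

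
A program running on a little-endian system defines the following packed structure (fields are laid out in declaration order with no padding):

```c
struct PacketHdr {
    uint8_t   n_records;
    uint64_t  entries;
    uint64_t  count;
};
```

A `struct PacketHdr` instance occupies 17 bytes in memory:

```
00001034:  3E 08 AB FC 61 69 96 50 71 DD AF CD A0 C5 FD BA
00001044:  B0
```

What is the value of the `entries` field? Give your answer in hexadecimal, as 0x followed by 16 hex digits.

0x7150966961FCAB08

`entries` follows `n_records` (1 byte), so it starts at byte offset 1 and occupies 8 bytes.
Bytes at offsets 1..8: 08 AB FC 61 69 96 50 71.
Little-endian stores the least-significant byte at the lowest address.
Reassemble most-significant byte first: 71 50 96 69 61 FC AB 08 → 0x7150966961FCAB08.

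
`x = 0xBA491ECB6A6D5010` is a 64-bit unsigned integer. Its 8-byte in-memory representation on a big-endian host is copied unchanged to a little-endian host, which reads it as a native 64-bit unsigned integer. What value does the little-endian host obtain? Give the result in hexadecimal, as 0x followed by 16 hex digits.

Stored big-endian, the bytes at ascending addresses are BA 49 1E CB 6A 6D 50 10.
Read back as little-endian, the first byte is least significant, giving 0x10506D6ACB1E49BA.

0x10506D6ACB1E49BA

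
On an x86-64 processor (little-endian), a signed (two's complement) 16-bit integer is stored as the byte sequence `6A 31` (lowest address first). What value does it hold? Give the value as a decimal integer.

In little-endian order the low byte comes first in memory.
Reassemble most-significant byte first: 31 6A → 0x316A.
0x316A = 12650.

12650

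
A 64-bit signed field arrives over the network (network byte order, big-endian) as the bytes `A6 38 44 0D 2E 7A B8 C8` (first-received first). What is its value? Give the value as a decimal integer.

Big-endian: lowest address holds the most-significant byte.
The bytes are already most-significant first: 0xA638440D2E7AB8C8.
Top bit is set, so as a signed 64-bit value this is 0xA638440D2E7AB8C8 − 2^64 = -6469346041312659256.

-6469346041312659256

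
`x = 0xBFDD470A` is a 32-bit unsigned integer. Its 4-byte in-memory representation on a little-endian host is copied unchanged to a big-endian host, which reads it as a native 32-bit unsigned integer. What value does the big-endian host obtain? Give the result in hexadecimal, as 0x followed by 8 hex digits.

Stored little-endian, the bytes at ascending addresses are 0A 47 DD BF.
Read back as big-endian, the last byte is least significant, giving 0x0A47DDBF.

0x0A47DDBF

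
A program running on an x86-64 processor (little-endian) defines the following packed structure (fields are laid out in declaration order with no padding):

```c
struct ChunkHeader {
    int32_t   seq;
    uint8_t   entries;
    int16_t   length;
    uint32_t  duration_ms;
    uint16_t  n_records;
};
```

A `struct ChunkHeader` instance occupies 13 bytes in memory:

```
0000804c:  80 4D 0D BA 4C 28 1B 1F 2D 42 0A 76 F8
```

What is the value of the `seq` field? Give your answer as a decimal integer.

`seq` is the first field, at byte offset 0, occupying 4 bytes.
Bytes at offsets 0..3: 80 4D 0D BA.
In little-endian order the low byte comes first in memory.
Reassemble most-significant byte first: BA 0D 4D 80 → 0xBA0D4D80.
Top bit is set, so as a signed 32-bit value this is 0xBA0D4D80 − 2^32 = -1173533312.

-1173533312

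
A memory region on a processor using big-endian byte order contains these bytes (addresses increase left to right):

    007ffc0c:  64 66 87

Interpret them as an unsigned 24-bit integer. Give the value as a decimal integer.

6579847

Big-endian: lowest address holds the most-significant byte.
The bytes are already most-significant first: 0x646687.
0x646687 = 6579847.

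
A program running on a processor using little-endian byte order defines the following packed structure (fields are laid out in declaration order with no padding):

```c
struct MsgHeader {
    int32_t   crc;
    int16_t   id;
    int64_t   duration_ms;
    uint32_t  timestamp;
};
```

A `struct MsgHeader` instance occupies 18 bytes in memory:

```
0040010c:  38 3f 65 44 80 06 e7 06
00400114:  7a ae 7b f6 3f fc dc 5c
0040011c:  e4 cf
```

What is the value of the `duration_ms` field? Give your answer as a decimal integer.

-270226441550297369

`duration_ms` follows `crc` (4 B), `id` (2 B), so it starts at offset 4 + 2 = 6 and occupies 8 bytes.
Bytes at offsets 6..13: E7 06 7A AE 7B F6 3F FC.
Little-endian: lowest address holds the least-significant byte.
Reassemble most-significant byte first: FC 3F F6 7B AE 7A 06 E7 → 0xFC3FF67BAE7A06E7.
Top bit is set, so as a signed 64-bit value this is 0xFC3FF67BAE7A06E7 − 2^64 = -270226441550297369.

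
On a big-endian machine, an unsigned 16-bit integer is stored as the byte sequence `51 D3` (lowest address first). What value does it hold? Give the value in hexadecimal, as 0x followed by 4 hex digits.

0x51D3

Big-endian: lowest address holds the most-significant byte.
The bytes are already most-significant first: 0x51D3.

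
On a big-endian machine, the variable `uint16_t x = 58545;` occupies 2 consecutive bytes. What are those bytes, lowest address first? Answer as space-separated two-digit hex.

58545 in hexadecimal, padded to 16 bits, is 0xE4B1.
Split into bytes (most-significant first): E4 B1.
Big-endian: lowest address holds the most-significant byte.
So the memory order matches the most-significant-first order: E4 B1.

E4 B1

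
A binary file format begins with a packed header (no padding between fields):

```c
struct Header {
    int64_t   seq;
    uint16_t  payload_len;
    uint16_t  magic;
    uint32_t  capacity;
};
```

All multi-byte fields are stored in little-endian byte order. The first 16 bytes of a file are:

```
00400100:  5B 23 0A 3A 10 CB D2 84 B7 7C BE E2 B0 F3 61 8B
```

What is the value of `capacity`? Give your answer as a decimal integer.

`capacity` follows `seq` (8 B), `payload_len` (2 B), `magic` (2 B), so it starts at offset 8 + 2 + 2 = 12 and occupies 4 bytes.
Bytes at offsets 12..15: B0 F3 61 8B.
In little-endian order the low byte comes first in memory.
Reassemble most-significant byte first: 8B 61 F3 B0 → 0x8B61F3B0.
0x8B61F3B0 = 2338452400.

2338452400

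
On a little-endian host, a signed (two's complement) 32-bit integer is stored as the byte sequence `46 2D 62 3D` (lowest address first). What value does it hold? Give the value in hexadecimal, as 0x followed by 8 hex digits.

In little-endian order the low byte comes first in memory.
Reassemble most-significant byte first: 3D 62 2D 46 → 0x3D622D46.

0x3D622D46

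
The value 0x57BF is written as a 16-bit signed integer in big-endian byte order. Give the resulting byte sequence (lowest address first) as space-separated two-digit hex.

Split into bytes (most-significant first): 57 BF.
Big-endian stores the most-significant byte at the lowest address.
So the memory order matches the most-significant-first order: 57 BF.

57 BF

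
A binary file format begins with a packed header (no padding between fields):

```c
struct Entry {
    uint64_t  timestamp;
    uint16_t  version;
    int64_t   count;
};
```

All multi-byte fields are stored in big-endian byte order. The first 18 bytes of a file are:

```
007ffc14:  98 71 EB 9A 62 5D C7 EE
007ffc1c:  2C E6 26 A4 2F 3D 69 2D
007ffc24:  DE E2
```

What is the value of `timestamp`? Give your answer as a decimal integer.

`timestamp` is the first field, at byte offset 0, occupying 8 bytes.
Bytes at offsets 0..7: 98 71 EB 9A 62 5D C7 EE.
Big-endian: lowest address holds the most-significant byte.
The bytes are already most-significant first: 0x9871EB9A625DC7EE.
0x9871EB9A625DC7EE = 10984820014441154542.

10984820014441154542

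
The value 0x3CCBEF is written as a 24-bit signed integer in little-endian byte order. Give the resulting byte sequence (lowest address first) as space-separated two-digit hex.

EF CB 3C

Split into bytes (most-significant first): 3C CB EF.
In little-endian order the low byte comes first in memory.
So at ascending addresses the bytes are EF CB 3C.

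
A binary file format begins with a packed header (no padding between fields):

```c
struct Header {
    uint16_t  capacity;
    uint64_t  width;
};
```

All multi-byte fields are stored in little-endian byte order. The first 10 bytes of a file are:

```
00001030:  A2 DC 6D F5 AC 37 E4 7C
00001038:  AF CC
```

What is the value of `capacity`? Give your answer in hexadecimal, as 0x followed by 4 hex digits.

`capacity` is the first field, at byte offset 0, occupying 2 bytes.
Bytes at offsets 0..1: A2 DC.
Little-endian: lowest address holds the least-significant byte.
Reassemble most-significant byte first: DC A2 → 0xDCA2.

0xDCA2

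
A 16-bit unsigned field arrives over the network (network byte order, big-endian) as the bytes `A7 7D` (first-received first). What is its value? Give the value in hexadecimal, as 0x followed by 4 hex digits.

0xA77D

Big-endian stores the most-significant byte at the lowest address.
The bytes are already most-significant first: 0xA77D.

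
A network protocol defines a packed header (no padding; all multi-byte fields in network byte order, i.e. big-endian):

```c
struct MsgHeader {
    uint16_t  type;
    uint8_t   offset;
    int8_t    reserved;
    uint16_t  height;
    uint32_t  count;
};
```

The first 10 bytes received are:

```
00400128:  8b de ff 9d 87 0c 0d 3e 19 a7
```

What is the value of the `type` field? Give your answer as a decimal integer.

`type` is the first field, at byte offset 0, occupying 2 bytes.
Bytes at offsets 0..1: 8B DE.
Big-endian: lowest address holds the most-significant byte.
The bytes are already most-significant first: 0x8BDE.
0x8BDE = 35806.

35806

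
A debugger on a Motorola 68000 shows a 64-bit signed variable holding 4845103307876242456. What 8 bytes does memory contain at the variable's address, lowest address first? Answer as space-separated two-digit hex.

4845103307876242456 in hexadecimal, padded to 64 bits, is 0x433D43C9BE089418.
Split into bytes (most-significant first): 43 3D 43 C9 BE 08 94 18.
In big-endian order the high byte comes first in memory.
So the memory order matches the most-significant-first order: 43 3D 43 C9 BE 08 94 18.

43 3D 43 C9 BE 08 94 18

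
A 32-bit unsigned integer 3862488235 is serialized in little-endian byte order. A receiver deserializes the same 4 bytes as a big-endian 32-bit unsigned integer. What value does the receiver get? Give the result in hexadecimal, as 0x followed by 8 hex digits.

3862488235 in 32-bit hexadecimal is 0xE638E4AB.
Stored little-endian, the bytes at ascending addresses are AB E4 38 E6.
Read back as big-endian, the last byte is least significant, giving 0xABE438E6.

0xABE438E6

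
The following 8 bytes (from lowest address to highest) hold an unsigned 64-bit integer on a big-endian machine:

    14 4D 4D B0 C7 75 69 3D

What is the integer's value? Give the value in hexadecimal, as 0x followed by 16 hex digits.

0x144D4DB0C775693D

Big-endian stores the most-significant byte at the lowest address.
The bytes are already most-significant first: 0x144D4DB0C775693D.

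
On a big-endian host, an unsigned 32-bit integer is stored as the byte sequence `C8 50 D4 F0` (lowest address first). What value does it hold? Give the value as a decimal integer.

Big-endian stores the most-significant byte at the lowest address.
The bytes are already most-significant first: 0xC850D4F0.
0xC850D4F0 = 3360740592.

3360740592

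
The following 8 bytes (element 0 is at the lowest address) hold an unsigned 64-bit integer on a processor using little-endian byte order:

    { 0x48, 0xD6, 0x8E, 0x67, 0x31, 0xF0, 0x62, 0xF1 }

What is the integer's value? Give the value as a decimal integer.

In little-endian order the low byte comes first in memory.
Reassemble most-significant byte first: F1 62 F0 31 67 8E D6 48 → 0xF162F031678ED648.
0xF162F031678ED648 = 17393728805839754824.

17393728805839754824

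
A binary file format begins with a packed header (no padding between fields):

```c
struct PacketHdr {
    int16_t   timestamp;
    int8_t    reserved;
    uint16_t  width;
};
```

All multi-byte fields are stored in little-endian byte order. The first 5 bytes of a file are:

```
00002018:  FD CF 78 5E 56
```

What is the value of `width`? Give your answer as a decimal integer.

`width` follows `timestamp` (2 B), `reserved` (1 B), so it starts at offset 2 + 1 = 3 and occupies 2 bytes.
Bytes at offsets 3..4: 5E 56.
Little-endian: lowest address holds the least-significant byte.
Reassemble most-significant byte first: 56 5E → 0x565E.
0x565E = 22110.

22110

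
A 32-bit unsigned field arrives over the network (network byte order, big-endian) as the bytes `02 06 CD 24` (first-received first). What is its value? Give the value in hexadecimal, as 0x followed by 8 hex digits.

0x0206CD24

Big-endian: lowest address holds the most-significant byte.
The bytes are already most-significant first: 0x0206CD24.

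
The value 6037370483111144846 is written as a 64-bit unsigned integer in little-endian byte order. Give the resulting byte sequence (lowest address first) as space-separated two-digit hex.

8E AD 44 8F 77 0C C9 53

6037370483111144846 in hexadecimal, padded to 64 bits, is 0x53C90C778F44AD8E.
Split into bytes (most-significant first): 53 C9 0C 77 8F 44 AD 8E.
Little-endian: lowest address holds the least-significant byte.
So at ascending addresses the bytes are 8E AD 44 8F 77 0C C9 53.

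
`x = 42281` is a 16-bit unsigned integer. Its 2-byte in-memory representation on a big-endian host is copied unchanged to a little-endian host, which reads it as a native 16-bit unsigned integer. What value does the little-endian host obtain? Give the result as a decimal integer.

42281 in 16-bit hexadecimal is 0xA529.
Stored big-endian, the bytes at ascending addresses are A5 29.
Read back as little-endian, the first byte is least significant, giving 0x29A5.
0x29A5 = 10661.

10661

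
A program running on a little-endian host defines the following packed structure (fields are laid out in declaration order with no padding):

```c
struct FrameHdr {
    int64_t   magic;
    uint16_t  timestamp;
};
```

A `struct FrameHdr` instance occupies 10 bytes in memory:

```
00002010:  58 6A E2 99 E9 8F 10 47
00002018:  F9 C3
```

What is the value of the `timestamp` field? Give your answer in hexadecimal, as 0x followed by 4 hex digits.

`timestamp` follows `magic` (8 bytes), so it starts at byte offset 8 and occupies 2 bytes.
Bytes at offsets 8..9: F9 C3.
In little-endian order the low byte comes first in memory.
Reassemble most-significant byte first: C3 F9 → 0xC3F9.

0xC3F9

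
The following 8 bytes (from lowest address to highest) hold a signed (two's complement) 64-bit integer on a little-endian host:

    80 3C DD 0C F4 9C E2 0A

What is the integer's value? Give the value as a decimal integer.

Little-endian stores the least-significant byte at the lowest address.
Reassemble most-significant byte first: 0A E2 9C F4 0C DD 3C 80 → 0x0AE29CF40CDD3C80.
0x0AE29CF40CDD3C80 = 784361857117666432.

784361857117666432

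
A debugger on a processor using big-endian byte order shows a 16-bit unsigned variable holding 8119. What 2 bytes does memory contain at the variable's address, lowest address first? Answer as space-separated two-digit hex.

8119 in hexadecimal, padded to 16 bits, is 0x1FB7.
Split into bytes (most-significant first): 1F B7.
Big-endian stores the most-significant byte at the lowest address.
So the memory order matches the most-significant-first order: 1F B7.

1F B7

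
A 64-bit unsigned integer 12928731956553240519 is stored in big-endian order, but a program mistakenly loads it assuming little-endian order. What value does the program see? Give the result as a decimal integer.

12928731956553240519 in 64-bit hexadecimal is 0xB36C15371298CFC7.
Stored big-endian, the bytes at ascending addresses are B3 6C 15 37 12 98 CF C7.
Read back as little-endian, the first byte is least significant, giving 0xC7CF981237156CB3.
0xC7CF981237156CB3 = 14397893737727749299.

14397893737727749299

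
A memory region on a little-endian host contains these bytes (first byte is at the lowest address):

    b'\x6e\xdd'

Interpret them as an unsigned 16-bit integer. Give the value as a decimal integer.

Little-endian stores the least-significant byte at the lowest address.
Reassemble most-significant byte first: DD 6E → 0xDD6E.
0xDD6E = 56686.

56686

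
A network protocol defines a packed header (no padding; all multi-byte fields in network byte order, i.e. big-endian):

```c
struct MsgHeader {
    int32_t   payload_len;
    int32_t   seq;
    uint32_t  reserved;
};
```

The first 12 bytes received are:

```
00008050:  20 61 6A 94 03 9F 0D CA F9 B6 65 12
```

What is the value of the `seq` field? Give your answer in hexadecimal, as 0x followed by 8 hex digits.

0x039F0DCA

`seq` follows `payload_len` (4 bytes), so it starts at byte offset 4 and occupies 4 bytes.
Bytes at offsets 4..7: 03 9F 0D CA.
Big-endian stores the most-significant byte at the lowest address.
The bytes are already most-significant first: 0x039F0DCA.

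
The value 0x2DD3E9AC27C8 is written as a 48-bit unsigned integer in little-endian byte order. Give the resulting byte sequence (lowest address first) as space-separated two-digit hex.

C8 27 AC E9 D3 2D

Split into bytes (most-significant first): 2D D3 E9 AC 27 C8.
Little-endian stores the least-significant byte at the lowest address.
So at ascending addresses the bytes are C8 27 AC E9 D3 2D.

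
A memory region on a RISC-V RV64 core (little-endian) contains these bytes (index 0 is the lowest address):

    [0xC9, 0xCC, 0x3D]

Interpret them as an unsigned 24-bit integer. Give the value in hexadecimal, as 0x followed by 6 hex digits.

In little-endian order the low byte comes first in memory.
Reassemble most-significant byte first: 3D CC C9 → 0x3DCCC9.

0x3DCCC9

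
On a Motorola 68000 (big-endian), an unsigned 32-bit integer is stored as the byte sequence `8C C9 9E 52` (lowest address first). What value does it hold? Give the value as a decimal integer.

2362023506

Big-endian: lowest address holds the most-significant byte.
The bytes are already most-significant first: 0x8CC99E52.
0x8CC99E52 = 2362023506.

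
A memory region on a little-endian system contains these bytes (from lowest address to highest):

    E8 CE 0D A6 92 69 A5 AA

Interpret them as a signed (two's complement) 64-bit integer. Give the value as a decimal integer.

-6150393637532479768

Little-endian: lowest address holds the least-significant byte.
Reassemble most-significant byte first: AA A5 69 92 A6 0D CE E8 → 0xAAA56992A60DCEE8.
Top bit is set, so as a signed 64-bit value this is 0xAAA56992A60DCEE8 − 2^64 = -6150393637532479768.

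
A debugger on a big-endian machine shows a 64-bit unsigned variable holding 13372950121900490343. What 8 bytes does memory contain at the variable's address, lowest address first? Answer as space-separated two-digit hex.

B9 96 43 48 6E E5 3E 67

13372950121900490343 in hexadecimal, padded to 64 bits, is 0xB99643486EE53E67.
Split into bytes (most-significant first): B9 96 43 48 6E E5 3E 67.
In big-endian order the high byte comes first in memory.
So the memory order matches the most-significant-first order: B9 96 43 48 6E E5 3E 67.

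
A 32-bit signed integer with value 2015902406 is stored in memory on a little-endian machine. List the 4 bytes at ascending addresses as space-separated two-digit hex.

2015902406 in hexadecimal, padded to 32 bits, is 0x78283AC6.
Split into bytes (most-significant first): 78 28 3A C6.
Little-endian stores the least-significant byte at the lowest address.
So at ascending addresses the bytes are C6 3A 28 78.

C6 3A 28 78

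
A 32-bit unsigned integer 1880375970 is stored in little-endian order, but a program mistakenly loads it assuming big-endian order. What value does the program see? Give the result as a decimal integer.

2722239600

1880375970 in 32-bit hexadecimal is 0x701442A2.
Stored little-endian, the bytes at ascending addresses are A2 42 14 70.
Read back as big-endian, the last byte is least significant, giving 0xA2421470.
0xA2421470 = 2722239600.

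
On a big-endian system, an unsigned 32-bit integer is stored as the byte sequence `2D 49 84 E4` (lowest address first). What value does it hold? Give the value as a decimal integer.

In big-endian order the high byte comes first in memory.
The bytes are already most-significant first: 0x2D4984E4.
0x2D4984E4 = 759792868.

759792868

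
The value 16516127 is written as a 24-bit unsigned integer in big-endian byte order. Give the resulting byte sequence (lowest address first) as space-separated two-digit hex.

FC 04 1F

16516127 in hexadecimal, padded to 24 bits, is 0xFC041F.
Split into bytes (most-significant first): FC 04 1F.
Big-endian: lowest address holds the most-significant byte.
So the memory order matches the most-significant-first order: FC 04 1F.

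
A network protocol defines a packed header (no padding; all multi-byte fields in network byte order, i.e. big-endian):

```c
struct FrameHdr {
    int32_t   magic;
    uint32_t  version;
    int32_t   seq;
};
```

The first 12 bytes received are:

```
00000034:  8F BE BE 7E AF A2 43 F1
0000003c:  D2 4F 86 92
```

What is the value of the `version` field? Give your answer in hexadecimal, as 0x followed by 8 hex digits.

`version` follows `magic` (4 bytes), so it starts at byte offset 4 and occupies 4 bytes.
Bytes at offsets 4..7: AF A2 43 F1.
In big-endian order the high byte comes first in memory.
The bytes are already most-significant first: 0xAFA243F1.

0xAFA243F1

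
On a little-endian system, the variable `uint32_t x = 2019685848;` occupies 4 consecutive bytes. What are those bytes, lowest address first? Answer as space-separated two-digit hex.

2019685848 in hexadecimal, padded to 32 bits, is 0x7861F5D8.
Split into bytes (most-significant first): 78 61 F5 D8.
In little-endian order the low byte comes first in memory.
So at ascending addresses the bytes are D8 F5 61 78.

D8 F5 61 78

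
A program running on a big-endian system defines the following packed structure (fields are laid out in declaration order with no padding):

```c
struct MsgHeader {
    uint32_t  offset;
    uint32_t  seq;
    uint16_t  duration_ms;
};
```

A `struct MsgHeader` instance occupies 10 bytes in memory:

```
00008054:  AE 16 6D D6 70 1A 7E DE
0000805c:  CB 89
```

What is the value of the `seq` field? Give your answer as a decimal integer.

1880784606

`seq` follows `offset` (4 bytes), so it starts at byte offset 4 and occupies 4 bytes.
Bytes at offsets 4..7: 70 1A 7E DE.
Big-endian: lowest address holds the most-significant byte.
The bytes are already most-significant first: 0x701A7EDE.
0x701A7EDE = 1880784606.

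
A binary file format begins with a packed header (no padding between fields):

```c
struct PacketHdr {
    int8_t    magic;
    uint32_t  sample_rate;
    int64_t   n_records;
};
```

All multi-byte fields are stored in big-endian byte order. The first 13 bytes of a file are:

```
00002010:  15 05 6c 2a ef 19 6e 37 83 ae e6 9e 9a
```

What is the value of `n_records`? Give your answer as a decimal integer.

1832463137100963482

`n_records` follows `magic` (1 B), `sample_rate` (4 B), so it starts at offset 1 + 4 = 5 and occupies 8 bytes.
Bytes at offsets 5..12: 19 6E 37 83 AE E6 9E 9A.
Big-endian: lowest address holds the most-significant byte.
The bytes are already most-significant first: 0x196E3783AEE69E9A.
0x196E3783AEE69E9A = 1832463137100963482.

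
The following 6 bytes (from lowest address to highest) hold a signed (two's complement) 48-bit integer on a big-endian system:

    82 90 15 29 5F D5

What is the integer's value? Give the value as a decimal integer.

In big-endian order the high byte comes first in memory.
The bytes are already most-significant first: 0x829015295FD5.
Top bit is set, so as a signed 48-bit value this is 0x829015295FD5 − 2^48 = -137919634776107.

-137919634776107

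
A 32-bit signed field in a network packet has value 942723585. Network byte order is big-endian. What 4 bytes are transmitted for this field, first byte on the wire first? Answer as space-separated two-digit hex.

38 30 D2 01

942723585 in hexadecimal, padded to 32 bits, is 0x3830D201.
Split into bytes (most-significant first): 38 30 D2 01.
Big-endian: lowest address holds the most-significant byte.
So the memory order matches the most-significant-first order: 38 30 D2 01.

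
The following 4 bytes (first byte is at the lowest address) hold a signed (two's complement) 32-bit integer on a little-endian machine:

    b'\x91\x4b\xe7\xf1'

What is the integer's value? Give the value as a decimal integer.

Little-endian stores the least-significant byte at the lowest address.
Reassemble most-significant byte first: F1 E7 4B 91 → 0xF1E74B91.
Top bit is set, so as a signed 32-bit value this is 0xF1E74B91 − 2^32 = -236500079.

-236500079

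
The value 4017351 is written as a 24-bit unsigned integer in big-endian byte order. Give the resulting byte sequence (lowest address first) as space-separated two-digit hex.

3D 4C C7

4017351 in hexadecimal, padded to 24 bits, is 0x3D4CC7.
Split into bytes (most-significant first): 3D 4C C7.
Big-endian stores the most-significant byte at the lowest address.
So the memory order matches the most-significant-first order: 3D 4C C7.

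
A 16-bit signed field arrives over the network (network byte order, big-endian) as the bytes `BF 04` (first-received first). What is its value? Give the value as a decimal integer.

-16636

Big-endian: lowest address holds the most-significant byte.
The bytes are already most-significant first: 0xBF04.
Top bit is set, so as a signed 16-bit value this is 0xBF04 − 2^16 = -16636.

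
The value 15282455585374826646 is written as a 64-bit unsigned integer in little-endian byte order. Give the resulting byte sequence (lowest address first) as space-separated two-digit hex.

96 70 F3 8D 62 30 16 D4

15282455585374826646 in hexadecimal, padded to 64 bits, is 0xD41630628DF37096.
Split into bytes (most-significant first): D4 16 30 62 8D F3 70 96.
Little-endian stores the least-significant byte at the lowest address.
So at ascending addresses the bytes are 96 70 F3 8D 62 30 16 D4.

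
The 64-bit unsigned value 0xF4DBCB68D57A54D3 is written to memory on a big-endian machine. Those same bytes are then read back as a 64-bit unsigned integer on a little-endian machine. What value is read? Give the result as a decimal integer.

15227931297051302900

Stored big-endian, the bytes at ascending addresses are F4 DB CB 68 D5 7A 54 D3.
Read back as little-endian, the first byte is least significant, giving 0xD3547AD568CBDBF4.
0xD3547AD568CBDBF4 = 15227931297051302900.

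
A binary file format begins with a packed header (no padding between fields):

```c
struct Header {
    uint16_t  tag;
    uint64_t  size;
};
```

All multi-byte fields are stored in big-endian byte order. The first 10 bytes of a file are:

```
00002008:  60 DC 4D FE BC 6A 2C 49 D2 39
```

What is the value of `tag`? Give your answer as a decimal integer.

`tag` is the first field, at byte offset 0, occupying 2 bytes.
Bytes at offsets 0..1: 60 DC.
Big-endian: lowest address holds the most-significant byte.
The bytes are already most-significant first: 0x60DC.
0x60DC = 24796.

24796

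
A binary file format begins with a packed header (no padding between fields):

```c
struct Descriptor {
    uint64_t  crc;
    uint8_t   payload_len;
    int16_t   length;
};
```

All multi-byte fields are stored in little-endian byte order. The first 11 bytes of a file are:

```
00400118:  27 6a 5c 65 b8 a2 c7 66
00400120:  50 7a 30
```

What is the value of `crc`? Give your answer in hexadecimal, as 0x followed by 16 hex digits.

`crc` is the first field, at byte offset 0, occupying 8 bytes.
Bytes at offsets 0..7: 27 6A 5C 65 B8 A2 C7 66.
In little-endian order the low byte comes first in memory.
Reassemble most-significant byte first: 66 C7 A2 B8 65 5C 6A 27 → 0x66C7A2B8655C6A27.

0x66C7A2B8655C6A27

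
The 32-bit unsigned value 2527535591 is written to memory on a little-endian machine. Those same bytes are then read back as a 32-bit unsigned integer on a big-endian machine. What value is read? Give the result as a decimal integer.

2527535591 in 32-bit hexadecimal is 0x96A721E7.
Stored little-endian, the bytes at ascending addresses are E7 21 A7 96.
Read back as big-endian, the last byte is least significant, giving 0xE721A796.
0xE721A796 = 3877742486.

3877742486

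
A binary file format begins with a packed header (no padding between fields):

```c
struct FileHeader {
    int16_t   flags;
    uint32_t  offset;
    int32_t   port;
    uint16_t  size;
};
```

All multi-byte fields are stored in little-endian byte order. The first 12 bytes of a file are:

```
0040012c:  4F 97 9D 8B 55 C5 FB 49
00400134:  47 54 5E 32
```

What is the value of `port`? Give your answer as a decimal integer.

1413958139

`port` follows `flags` (2 B), `offset` (4 B), so it starts at offset 2 + 4 = 6 and occupies 4 bytes.
Bytes at offsets 6..9: FB 49 47 54.
In little-endian order the low byte comes first in memory.
Reassemble most-significant byte first: 54 47 49 FB → 0x544749FB.
0x544749FB = 1413958139.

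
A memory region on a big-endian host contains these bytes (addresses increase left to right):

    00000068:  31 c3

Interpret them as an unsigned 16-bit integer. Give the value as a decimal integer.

Big-endian: lowest address holds the most-significant byte.
The bytes are already most-significant first: 0x31C3.
0x31C3 = 12739.

12739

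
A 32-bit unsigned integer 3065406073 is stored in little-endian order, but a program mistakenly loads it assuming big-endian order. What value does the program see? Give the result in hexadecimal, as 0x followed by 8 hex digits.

3065406073 in 32-bit hexadecimal is 0xB6B66279.
Stored little-endian, the bytes at ascending addresses are 79 62 B6 B6.
Read back as big-endian, the last byte is least significant, giving 0x7962B6B6.

0x7962B6B6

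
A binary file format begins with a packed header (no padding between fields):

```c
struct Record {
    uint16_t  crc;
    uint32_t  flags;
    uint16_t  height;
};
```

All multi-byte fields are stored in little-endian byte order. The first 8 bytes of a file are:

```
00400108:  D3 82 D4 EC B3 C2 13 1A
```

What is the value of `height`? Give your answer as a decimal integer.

6675

`height` follows `crc` (2 B), `flags` (4 B), so it starts at offset 2 + 4 = 6 and occupies 2 bytes.
Bytes at offsets 6..7: 13 1A.
Little-endian: lowest address holds the least-significant byte.
Reassemble most-significant byte first: 1A 13 → 0x1A13.
0x1A13 = 6675.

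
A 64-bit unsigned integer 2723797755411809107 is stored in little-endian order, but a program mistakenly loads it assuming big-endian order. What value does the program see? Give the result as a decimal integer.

2723797755411809107 in 64-bit hexadecimal is 0x25CCDFA09353C353.
Stored little-endian, the bytes at ascending addresses are 53 C3 53 93 A0 DF CC 25.
Read back as big-endian, the last byte is least significant, giving 0x53C35393A0DFCC25.
0x53C35393A0DFCC25 = 6035759819130915877.

6035759819130915877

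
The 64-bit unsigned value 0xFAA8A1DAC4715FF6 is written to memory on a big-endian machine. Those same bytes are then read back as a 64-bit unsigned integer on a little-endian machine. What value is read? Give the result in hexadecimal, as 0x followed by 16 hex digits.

Stored big-endian, the bytes at ascending addresses are FA A8 A1 DA C4 71 5F F6.
Read back as little-endian, the first byte is least significant, giving 0xF65F71C4DAA1A8FA.

0xF65F71C4DAA1A8FA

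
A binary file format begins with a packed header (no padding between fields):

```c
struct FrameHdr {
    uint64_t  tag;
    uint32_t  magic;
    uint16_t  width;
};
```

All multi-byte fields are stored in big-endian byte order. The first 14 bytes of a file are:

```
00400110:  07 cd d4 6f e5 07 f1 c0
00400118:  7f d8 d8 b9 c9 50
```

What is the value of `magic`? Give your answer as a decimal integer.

2144917689

`magic` follows `tag` (8 bytes), so it starts at byte offset 8 and occupies 4 bytes.
Bytes at offsets 8..11: 7F D8 D8 B9.
In big-endian order the high byte comes first in memory.
The bytes are already most-significant first: 0x7FD8D8B9.
0x7FD8D8B9 = 2144917689.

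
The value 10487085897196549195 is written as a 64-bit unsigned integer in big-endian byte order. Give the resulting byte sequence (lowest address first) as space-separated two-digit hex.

91 89 9D 0F 7F 68 B4 4B

10487085897196549195 in hexadecimal, padded to 64 bits, is 0x91899D0F7F68B44B.
Split into bytes (most-significant first): 91 89 9D 0F 7F 68 B4 4B.
In big-endian order the high byte comes first in memory.
So the memory order matches the most-significant-first order: 91 89 9D 0F 7F 68 B4 4B.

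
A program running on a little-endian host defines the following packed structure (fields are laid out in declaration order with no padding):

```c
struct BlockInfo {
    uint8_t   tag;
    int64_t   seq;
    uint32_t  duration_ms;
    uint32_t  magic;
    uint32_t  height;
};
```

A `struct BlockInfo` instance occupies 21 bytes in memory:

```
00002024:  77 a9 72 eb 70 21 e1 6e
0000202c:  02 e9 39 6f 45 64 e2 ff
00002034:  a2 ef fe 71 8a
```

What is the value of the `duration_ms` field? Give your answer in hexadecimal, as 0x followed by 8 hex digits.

`duration_ms` follows `tag` (1 B), `seq` (8 B), so it starts at offset 1 + 8 = 9 and occupies 4 bytes.
Bytes at offsets 9..12: E9 39 6F 45.
Little-endian stores the least-significant byte at the lowest address.
Reassemble most-significant byte first: 45 6F 39 E9 → 0x456F39E9.

0x456F39E9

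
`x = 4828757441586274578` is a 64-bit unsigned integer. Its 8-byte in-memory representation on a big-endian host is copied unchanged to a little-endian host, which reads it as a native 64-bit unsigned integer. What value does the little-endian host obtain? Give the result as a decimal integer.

1306402523035272003

4828757441586274578 in 64-bit hexadecimal is 0x4303314F2C462112.
Stored big-endian, the bytes at ascending addresses are 43 03 31 4F 2C 46 21 12.
Read back as little-endian, the first byte is least significant, giving 0x1221462C4F310343.
0x1221462C4F310343 = 1306402523035272003.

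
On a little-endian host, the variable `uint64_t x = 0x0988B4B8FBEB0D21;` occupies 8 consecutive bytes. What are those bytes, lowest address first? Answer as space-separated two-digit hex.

21 0D EB FB B8 B4 88 09

Split into bytes (most-significant first): 09 88 B4 B8 FB EB 0D 21.
Little-endian: lowest address holds the least-significant byte.
So at ascending addresses the bytes are 21 0D EB FB B8 B4 88 09.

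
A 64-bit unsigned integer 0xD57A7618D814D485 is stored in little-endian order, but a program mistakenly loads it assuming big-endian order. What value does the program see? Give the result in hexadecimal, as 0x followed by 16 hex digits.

Stored little-endian, the bytes at ascending addresses are 85 D4 14 D8 18 76 7A D5.
Read back as big-endian, the last byte is least significant, giving 0x85D414D818767AD5.

0x85D414D818767AD5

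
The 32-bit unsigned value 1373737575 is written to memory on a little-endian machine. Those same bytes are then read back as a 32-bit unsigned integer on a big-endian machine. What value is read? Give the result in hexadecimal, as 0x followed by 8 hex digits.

1373737575 in 32-bit hexadecimal is 0x51E19267.
Stored little-endian, the bytes at ascending addresses are 67 92 E1 51.
Read back as big-endian, the last byte is least significant, giving 0x6792E151.

0x6792E151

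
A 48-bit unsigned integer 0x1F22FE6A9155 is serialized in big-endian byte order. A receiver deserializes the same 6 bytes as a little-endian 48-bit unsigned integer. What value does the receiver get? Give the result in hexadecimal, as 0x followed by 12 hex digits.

Stored big-endian, the bytes at ascending addresses are 1F 22 FE 6A 91 55.
Read back as little-endian, the first byte is least significant, giving 0x55916AFE221F.

0x55916AFE221F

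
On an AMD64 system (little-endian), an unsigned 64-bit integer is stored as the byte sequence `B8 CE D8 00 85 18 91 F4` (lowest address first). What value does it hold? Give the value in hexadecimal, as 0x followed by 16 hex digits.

0xF491188500D8CEB8

Little-endian: lowest address holds the least-significant byte.
Reassemble most-significant byte first: F4 91 18 85 00 D8 CE B8 → 0xF491188500D8CEB8.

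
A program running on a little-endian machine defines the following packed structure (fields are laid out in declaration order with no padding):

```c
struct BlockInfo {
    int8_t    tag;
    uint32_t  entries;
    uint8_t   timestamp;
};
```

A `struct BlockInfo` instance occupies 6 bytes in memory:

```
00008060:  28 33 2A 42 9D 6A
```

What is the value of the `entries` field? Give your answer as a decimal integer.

2638359091

`entries` follows `tag` (1 byte), so it starts at byte offset 1 and occupies 4 bytes.
Bytes at offsets 1..4: 33 2A 42 9D.
In little-endian order the low byte comes first in memory.
Reassemble most-significant byte first: 9D 42 2A 33 → 0x9D422A33.
0x9D422A33 = 2638359091.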